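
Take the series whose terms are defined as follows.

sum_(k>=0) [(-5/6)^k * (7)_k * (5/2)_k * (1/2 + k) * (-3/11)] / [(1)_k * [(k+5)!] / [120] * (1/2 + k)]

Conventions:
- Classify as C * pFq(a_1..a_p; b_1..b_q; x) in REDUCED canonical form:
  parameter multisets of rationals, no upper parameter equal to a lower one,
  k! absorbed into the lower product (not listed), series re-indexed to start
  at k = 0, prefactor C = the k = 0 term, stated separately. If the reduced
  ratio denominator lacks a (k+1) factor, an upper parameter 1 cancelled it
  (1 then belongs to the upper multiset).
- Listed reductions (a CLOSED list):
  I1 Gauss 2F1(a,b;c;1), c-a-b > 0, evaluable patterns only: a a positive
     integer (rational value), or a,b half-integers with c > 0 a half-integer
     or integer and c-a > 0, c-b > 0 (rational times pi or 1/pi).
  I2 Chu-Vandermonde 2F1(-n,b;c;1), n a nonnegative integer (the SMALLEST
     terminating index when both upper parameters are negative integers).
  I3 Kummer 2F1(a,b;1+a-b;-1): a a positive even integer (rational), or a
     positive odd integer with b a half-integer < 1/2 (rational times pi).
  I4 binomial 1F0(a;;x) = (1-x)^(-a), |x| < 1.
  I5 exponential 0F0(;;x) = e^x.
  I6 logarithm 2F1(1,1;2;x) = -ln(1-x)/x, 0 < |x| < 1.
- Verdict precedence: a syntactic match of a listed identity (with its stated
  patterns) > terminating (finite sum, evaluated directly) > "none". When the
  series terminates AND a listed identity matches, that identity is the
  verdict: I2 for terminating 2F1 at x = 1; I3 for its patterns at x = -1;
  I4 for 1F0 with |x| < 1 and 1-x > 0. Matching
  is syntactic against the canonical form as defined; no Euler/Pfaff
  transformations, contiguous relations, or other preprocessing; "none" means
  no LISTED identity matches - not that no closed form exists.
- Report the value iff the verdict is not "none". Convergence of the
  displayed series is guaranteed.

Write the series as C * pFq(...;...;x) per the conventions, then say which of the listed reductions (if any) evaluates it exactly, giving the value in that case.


Reduced: x = -5/6, 2F1, upper = {5/2, 7}, lower = {6}, C = -3/11. Verdict: none. A 2F1 with upper {5/2, 7} fits none of I1-I6 at x = -5/6; the sum runs forever.

First insight: t_0 = -3/11 here, and (1)_k (C = -3/11, x = -5/6) is k! itself.
Adjacent-term ratio: r(k) = (-5/6) * (k+5/2) (k+7) / [(k+6) (k+1)] - rational in k. x = (-5/6); t_0 = -3/11; negate the roots.


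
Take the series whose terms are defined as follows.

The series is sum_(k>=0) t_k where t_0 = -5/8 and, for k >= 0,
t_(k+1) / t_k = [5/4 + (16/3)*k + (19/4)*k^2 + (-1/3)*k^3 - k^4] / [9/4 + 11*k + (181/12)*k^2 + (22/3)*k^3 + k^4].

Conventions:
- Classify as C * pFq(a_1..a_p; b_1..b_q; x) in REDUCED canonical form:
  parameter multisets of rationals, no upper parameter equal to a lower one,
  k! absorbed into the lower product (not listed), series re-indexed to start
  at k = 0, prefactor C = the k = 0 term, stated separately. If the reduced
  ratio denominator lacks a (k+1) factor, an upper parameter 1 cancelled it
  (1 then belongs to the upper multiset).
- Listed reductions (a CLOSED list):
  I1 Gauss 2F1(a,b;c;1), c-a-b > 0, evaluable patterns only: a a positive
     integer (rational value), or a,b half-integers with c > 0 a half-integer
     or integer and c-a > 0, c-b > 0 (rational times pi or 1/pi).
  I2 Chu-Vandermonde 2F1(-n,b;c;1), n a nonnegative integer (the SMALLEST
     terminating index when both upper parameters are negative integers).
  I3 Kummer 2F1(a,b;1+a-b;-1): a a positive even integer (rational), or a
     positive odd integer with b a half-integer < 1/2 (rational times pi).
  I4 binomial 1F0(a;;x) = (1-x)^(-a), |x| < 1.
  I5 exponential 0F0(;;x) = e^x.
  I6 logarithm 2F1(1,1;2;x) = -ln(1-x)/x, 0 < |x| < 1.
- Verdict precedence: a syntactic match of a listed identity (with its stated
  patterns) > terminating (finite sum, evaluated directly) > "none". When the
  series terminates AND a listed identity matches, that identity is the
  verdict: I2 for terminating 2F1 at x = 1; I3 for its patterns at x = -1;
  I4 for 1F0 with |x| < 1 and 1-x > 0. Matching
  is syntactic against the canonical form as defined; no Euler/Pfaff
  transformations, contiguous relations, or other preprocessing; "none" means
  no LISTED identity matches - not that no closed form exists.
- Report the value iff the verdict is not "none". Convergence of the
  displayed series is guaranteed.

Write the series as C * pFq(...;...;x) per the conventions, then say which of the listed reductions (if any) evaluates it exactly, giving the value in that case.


At argument -1: a 2F1 with upper {-5/2, 1}, lower {9/2}, scaled by C = -5/8. Verdict: Kummer (I3) fires (x = -1; c = 9/2 equals 1+a-b for upper {-5/2, 1}: listed pattern). Sum: (-175/512) * pi.

Key step: t_0 being -5/8, the parameter 1/3 appears in both the upper and lower lists and cancels (alongside the other common factor).
Consecutive-term ratio: r(k) = (-1) * (k-5/2) (k+1) / [(k+9/2) (k+1)] - rational in k, leading ratio (-1); with t_0 = -5/8, classification follows.


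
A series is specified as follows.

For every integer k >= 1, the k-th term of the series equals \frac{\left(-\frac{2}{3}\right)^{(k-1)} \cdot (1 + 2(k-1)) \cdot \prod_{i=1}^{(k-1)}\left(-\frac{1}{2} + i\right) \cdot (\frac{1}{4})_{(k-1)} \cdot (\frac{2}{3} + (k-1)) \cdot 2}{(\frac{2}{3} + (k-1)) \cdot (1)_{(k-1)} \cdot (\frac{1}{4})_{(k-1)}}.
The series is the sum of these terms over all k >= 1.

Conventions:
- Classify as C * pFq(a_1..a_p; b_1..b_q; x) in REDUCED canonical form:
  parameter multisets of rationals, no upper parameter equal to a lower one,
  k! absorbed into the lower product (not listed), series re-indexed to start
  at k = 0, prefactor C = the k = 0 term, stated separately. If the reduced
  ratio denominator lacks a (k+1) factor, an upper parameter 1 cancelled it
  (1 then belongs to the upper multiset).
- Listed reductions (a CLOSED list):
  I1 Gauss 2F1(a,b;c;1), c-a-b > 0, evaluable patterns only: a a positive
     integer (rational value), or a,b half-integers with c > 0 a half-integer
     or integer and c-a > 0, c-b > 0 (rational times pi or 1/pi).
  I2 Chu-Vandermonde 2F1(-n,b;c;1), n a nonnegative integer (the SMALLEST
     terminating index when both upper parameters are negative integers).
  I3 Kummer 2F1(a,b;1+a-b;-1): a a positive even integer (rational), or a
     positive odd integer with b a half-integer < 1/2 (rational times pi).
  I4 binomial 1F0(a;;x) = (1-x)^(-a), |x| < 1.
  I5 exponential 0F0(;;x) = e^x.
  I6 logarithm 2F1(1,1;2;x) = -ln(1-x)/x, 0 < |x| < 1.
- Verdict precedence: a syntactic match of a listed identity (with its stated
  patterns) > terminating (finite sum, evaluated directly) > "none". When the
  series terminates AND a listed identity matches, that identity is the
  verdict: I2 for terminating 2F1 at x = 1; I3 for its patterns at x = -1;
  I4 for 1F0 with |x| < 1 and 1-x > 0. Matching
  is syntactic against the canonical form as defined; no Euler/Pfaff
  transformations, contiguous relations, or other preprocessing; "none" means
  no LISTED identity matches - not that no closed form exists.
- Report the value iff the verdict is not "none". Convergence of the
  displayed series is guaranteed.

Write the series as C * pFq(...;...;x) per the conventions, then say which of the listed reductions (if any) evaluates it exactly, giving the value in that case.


The series (x = -\frac{2}{3}) is 1F0: upper {\frac{3}{2}}, lower {-}, prefactor 2. Verdict: the I4 binomial reduction applies (the 1F0 binomial series: exponent -3/2, x = -\frac{2}{3}). Hence: 2 \cdot \left(\frac{5}{3}\right)^{-\frac{3}{2}}.

First insight: with t_0 = 2, (1)_k (C = 2, x = -2/3) is k! itself.
Term ratio: r(k) = -\frac{2}{3} * (k+\frac{3}{2}) / [(k+1)] - rational in k. x = -\frac{2}{3}; t_0 = 2; negate the roots.


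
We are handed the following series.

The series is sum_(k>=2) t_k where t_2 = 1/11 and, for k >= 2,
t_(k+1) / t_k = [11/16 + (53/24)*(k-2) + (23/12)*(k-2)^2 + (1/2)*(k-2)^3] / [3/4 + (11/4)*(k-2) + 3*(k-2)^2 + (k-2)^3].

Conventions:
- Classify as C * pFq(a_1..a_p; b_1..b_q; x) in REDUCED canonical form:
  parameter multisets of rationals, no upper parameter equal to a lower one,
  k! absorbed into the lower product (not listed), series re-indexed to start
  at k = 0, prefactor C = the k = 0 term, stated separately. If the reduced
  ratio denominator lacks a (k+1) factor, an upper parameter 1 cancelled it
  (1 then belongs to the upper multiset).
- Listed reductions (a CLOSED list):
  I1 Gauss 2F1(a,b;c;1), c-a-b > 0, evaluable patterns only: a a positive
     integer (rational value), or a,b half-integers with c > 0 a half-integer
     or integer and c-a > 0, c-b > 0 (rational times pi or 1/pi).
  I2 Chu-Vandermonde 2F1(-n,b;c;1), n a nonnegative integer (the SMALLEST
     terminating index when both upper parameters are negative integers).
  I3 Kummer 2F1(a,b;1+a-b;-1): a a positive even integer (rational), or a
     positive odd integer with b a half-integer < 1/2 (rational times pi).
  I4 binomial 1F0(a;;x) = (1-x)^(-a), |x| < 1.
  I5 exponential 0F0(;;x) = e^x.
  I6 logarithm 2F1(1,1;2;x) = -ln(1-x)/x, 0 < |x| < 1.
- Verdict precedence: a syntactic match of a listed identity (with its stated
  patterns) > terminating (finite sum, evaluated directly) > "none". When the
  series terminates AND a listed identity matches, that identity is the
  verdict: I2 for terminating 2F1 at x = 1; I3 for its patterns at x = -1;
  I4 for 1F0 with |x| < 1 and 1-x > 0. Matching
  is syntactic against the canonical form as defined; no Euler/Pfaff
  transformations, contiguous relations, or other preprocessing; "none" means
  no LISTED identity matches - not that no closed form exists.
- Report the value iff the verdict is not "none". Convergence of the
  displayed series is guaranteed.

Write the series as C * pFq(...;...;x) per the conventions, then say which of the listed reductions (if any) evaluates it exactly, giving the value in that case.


Reduced: x = 1/2, 1F0, upper = {11/6}, lower = {-}, C = 1/11. Verdict: the binomial series (I4) fires (the 1F0 binomial series: exponent -11/6, x = 1/2). Hence: (1/11) * (1/2)^(-11/6).

Structural cue: with t_0 = 1/11, roots of the ratio polynomials (C = 1/11, x = 1/2) are the negated parameters.
Consecutive-term ratio: r(k) = (1/2) * (k+11/6) / [(k+1)] - rational in k. x = (1/2); t_0 = 1/11; negate the roots.


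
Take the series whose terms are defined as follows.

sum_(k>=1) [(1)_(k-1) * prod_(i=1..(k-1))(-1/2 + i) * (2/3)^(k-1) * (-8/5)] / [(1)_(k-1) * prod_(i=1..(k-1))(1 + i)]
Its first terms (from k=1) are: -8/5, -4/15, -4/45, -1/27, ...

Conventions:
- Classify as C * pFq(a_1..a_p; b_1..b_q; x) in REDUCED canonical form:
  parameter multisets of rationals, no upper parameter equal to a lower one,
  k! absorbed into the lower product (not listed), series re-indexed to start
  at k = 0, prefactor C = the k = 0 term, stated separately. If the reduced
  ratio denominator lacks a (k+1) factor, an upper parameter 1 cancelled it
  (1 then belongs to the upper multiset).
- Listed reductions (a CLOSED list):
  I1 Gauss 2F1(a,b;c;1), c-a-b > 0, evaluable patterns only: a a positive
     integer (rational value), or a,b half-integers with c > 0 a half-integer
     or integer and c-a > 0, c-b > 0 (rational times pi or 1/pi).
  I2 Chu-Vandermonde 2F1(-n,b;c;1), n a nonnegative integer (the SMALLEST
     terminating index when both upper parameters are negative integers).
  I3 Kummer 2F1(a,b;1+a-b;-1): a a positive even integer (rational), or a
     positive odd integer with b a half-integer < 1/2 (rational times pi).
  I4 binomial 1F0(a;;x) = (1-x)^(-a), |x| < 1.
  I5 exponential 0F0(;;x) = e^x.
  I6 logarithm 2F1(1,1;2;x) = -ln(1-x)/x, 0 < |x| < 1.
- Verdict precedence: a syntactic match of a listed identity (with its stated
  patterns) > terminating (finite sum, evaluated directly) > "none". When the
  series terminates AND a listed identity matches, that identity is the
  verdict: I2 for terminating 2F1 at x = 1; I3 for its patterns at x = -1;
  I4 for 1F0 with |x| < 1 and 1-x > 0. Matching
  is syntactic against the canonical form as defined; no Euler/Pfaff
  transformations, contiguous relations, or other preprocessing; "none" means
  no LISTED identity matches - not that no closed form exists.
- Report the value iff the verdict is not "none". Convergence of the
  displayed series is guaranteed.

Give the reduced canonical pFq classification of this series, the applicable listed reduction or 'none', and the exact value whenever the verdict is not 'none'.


This is -8/5 * 2F1(1/2, 1; 2; 2/3) in reduced canonical form. Verdict: none - at argument 2/3 the multisets {1/2, 1} ; {2} match no listed identity.

Key observation: with t_0 = -8/5, the lower running product (C = -8/5) is a rising factorial.
Ratio: r(k) = (2/3) * (k+1/2) (k+1) / [(k+2) (k+1)] ; factor over Q: parameters, x = (2/3), and C = -8/5.


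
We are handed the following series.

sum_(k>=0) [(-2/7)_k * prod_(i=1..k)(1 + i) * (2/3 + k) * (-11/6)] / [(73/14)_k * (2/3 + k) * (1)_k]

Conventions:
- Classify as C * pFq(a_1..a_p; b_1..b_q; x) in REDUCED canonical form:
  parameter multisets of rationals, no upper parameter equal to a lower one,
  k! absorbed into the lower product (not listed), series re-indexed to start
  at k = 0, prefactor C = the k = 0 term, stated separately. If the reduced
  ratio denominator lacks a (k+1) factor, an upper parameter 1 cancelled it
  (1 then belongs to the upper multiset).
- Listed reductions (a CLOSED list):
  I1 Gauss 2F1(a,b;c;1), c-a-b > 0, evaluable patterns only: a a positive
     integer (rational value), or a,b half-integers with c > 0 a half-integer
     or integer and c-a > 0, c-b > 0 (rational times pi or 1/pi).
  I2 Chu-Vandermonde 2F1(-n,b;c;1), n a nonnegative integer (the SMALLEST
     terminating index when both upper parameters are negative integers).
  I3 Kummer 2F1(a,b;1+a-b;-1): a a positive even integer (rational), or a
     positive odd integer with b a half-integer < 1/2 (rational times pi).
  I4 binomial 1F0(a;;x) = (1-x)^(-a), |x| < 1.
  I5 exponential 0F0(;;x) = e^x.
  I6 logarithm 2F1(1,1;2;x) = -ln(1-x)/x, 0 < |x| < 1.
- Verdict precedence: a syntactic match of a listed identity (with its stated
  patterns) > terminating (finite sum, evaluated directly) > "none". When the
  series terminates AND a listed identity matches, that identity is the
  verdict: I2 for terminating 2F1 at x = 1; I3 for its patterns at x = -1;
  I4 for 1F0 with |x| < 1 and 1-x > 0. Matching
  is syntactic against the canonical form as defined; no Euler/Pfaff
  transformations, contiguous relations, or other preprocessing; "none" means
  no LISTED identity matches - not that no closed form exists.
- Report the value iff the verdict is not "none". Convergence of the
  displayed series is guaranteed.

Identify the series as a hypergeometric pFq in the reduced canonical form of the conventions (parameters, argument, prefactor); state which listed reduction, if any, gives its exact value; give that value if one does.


Reduced: x = 1, 2F1, upper = {-2/7, 2}, lower = {73/14}, C = -11/6. Verdict: Gauss's theorem (I1) fires (x = 1: the Gamma ratio telescopes since c-a-b = 7/2 > 0 and a = 2 in Z>0). Sum: -3245/2058.

First insight: from the first term -11/6: (1)_k (C = -11/6) is k! itself.
Step ratio: r(k) = 1 * (k-2/7) (k+2) / [(k+73/14) (k+1)] - rational in k, leading ratio 1; with t_0 = -11/6, classification follows.


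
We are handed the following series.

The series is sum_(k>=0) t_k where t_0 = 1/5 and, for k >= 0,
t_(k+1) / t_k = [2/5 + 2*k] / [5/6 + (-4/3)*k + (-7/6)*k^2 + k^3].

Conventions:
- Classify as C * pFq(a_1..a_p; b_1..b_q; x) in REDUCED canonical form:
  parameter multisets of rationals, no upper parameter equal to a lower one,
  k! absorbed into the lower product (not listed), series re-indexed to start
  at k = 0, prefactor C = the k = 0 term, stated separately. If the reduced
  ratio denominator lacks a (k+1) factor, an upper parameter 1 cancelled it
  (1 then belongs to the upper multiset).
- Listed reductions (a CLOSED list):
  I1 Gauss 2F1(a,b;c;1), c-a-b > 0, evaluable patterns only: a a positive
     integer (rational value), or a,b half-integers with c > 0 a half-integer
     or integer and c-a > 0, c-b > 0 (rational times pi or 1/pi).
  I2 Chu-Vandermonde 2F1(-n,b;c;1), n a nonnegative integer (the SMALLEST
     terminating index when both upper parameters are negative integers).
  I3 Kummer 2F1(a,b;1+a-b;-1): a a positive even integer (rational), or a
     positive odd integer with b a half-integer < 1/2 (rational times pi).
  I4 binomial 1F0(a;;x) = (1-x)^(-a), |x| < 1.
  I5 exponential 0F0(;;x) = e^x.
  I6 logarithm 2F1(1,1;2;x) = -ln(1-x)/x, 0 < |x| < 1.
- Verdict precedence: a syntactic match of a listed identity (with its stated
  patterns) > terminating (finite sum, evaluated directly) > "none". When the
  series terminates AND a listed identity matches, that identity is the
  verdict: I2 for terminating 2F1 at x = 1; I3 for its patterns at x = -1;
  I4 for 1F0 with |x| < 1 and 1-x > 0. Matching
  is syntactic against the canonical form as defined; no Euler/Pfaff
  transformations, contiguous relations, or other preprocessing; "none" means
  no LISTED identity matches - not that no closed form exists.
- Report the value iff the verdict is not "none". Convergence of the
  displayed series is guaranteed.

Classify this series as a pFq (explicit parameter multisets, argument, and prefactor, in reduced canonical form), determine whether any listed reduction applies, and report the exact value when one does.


Classification (C = 1/5): 1F2 with upper {1/5}, lower {-5/3, -1/2}, argument x = 2. Verdict: none. Every listed pattern misses the 1F2 form at 2, upper {1/5}.

Key observation: from the first term 1/5: factor the ratio over Q (prefactor 1/5): negated roots = parameters.
Ratio: r(k) = 2 * (k+1/5) / [(k-5/3) (k-1/2) (k+1)] - rational; roots negated = parameters, x = 2, C = 1/5.


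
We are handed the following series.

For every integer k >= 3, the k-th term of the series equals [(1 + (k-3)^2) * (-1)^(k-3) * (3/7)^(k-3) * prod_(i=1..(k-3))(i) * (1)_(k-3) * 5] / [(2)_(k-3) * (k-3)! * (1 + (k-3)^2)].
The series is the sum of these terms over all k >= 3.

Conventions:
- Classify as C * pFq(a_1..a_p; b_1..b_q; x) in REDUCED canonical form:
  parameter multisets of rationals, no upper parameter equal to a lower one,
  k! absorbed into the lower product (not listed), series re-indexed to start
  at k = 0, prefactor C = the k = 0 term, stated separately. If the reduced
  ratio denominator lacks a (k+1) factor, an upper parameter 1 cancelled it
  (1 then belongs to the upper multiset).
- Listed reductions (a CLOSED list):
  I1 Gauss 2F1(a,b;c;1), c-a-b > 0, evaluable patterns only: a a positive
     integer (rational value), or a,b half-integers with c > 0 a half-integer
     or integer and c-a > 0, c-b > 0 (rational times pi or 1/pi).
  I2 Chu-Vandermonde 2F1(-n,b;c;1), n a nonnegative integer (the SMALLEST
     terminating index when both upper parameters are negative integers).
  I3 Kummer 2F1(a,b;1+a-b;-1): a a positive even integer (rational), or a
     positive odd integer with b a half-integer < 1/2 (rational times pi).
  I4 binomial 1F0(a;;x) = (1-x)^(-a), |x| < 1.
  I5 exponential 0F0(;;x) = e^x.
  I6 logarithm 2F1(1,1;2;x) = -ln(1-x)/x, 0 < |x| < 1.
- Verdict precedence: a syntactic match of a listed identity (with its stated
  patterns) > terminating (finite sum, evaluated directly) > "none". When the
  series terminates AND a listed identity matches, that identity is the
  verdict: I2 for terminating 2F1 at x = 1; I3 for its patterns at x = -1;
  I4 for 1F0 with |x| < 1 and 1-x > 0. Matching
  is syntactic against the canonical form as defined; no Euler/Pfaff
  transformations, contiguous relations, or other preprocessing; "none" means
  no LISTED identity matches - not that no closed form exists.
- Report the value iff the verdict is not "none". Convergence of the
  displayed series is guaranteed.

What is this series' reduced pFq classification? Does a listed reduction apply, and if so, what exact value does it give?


At argument -3/7: a 2F1 with upper {1, 1}, lower {2}, scaled by C = 5. Verdict (x = -3/7): the logarithmic series (I6) applies (the logarithm: parameters (1,1;2), x = -3/7). Sum: (35/3) * ln(10/7).

Key step: from the first term 5: the running product (C = 5) telescopes to a rising factorial.
Ratio: r(k) = (-3/7) * (k+1) (k+1) / [(k+2) (k+1)] ; factor over Q: parameters, x = (-3/7), and C = 5.


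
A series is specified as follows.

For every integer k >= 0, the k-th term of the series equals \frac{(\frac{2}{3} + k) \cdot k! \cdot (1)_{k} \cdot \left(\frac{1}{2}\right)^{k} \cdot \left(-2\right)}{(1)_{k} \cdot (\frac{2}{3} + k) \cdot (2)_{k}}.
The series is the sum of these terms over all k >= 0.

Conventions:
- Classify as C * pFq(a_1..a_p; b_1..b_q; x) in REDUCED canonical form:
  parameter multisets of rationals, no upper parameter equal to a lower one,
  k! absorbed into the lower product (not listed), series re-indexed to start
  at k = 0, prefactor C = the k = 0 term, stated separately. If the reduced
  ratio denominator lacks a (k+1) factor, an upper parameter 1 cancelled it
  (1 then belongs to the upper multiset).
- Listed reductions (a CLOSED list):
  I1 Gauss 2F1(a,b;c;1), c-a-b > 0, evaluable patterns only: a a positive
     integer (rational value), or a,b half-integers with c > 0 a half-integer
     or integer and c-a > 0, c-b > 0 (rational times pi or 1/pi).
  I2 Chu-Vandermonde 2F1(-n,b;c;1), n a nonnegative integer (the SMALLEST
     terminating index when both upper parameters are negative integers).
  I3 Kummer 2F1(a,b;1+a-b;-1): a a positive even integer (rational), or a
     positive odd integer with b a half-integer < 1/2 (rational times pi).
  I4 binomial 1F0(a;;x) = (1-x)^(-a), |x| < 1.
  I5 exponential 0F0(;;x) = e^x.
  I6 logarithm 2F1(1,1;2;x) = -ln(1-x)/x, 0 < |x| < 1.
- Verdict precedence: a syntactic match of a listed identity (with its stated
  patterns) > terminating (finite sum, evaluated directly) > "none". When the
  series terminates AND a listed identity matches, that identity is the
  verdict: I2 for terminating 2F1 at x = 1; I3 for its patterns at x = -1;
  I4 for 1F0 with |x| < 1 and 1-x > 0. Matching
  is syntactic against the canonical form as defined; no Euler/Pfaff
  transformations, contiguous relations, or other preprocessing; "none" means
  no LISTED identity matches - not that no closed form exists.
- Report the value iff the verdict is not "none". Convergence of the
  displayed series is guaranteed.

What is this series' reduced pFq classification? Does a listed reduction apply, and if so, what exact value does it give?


With C = -2: the canonical form is 2F1(1, 1; 2; \frac{1}{2}). Verdict: the logarithmic series (I6) fires (the logarithm: parameters (1,1;2), x = \frac{1}{2}). Value: 4 \cdot \ln\left(\frac{1}{2}\right).

Key step: with t_0 = -2, the factorial ratio (C = -2) (k+a-1)!/(a-1)! is a rising factorial (a)_k.
Consecutive-term ratio: r(k) = \frac{1}{2} * (k+1) (k+1) / [(k+2) (k+1)] - poly over poly, x = \frac{1}{2} from leading terms; C = -2 at k = 0.


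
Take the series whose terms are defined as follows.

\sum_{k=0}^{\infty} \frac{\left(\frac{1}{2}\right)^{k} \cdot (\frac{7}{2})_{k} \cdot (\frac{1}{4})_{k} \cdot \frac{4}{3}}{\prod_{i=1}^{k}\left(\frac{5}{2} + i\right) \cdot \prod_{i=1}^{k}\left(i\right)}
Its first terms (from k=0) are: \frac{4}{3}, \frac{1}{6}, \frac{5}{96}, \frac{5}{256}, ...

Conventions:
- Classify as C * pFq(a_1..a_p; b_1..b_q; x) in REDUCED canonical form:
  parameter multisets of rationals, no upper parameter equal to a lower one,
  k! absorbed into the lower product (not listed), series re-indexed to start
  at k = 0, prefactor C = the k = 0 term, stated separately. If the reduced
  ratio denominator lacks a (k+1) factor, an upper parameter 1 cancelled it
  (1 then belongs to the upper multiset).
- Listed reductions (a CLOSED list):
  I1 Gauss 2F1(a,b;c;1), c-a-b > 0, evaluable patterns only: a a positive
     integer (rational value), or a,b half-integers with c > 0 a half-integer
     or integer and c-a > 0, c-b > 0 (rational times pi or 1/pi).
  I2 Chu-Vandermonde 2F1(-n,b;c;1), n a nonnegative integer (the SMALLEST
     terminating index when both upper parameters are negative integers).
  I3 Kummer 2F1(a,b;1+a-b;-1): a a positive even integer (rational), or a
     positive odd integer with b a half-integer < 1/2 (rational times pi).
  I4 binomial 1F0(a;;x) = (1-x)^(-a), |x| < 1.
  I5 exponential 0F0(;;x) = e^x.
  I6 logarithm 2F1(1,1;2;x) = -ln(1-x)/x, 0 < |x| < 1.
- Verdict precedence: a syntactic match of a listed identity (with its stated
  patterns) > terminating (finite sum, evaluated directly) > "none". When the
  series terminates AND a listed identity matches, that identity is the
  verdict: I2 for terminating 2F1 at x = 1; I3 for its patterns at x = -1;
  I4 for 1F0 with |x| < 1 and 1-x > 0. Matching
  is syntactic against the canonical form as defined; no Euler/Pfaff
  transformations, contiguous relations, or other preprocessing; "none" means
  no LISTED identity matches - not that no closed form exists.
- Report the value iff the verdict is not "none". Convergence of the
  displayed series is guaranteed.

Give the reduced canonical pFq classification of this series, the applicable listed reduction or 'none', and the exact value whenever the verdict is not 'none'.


Prefactor \frac{4}{3}, argument \frac{1}{2}: 1F0 with upper {\frac{1}{4}} over lower {-}. Verdict: the binomial series (I4) fires (the 1F0 binomial series: exponent -1/4, x = \frac{1}{2}). Exact value: \frac{4}{3} \cdot \left(\frac{1}{2}\right)^{-\frac{1}{4}}.

The tell: t_0 being \frac{4}{3}, the lower running product (C = 4/3) is a rising factorial.
Consecutive-term ratio: r(k) = \frac{1}{2} * (k+\frac{1}{4}) / [(k+1)] - rational in k, leading ratio \frac{1}{2}; with t_0 = \frac{4}{3}, classification follows.


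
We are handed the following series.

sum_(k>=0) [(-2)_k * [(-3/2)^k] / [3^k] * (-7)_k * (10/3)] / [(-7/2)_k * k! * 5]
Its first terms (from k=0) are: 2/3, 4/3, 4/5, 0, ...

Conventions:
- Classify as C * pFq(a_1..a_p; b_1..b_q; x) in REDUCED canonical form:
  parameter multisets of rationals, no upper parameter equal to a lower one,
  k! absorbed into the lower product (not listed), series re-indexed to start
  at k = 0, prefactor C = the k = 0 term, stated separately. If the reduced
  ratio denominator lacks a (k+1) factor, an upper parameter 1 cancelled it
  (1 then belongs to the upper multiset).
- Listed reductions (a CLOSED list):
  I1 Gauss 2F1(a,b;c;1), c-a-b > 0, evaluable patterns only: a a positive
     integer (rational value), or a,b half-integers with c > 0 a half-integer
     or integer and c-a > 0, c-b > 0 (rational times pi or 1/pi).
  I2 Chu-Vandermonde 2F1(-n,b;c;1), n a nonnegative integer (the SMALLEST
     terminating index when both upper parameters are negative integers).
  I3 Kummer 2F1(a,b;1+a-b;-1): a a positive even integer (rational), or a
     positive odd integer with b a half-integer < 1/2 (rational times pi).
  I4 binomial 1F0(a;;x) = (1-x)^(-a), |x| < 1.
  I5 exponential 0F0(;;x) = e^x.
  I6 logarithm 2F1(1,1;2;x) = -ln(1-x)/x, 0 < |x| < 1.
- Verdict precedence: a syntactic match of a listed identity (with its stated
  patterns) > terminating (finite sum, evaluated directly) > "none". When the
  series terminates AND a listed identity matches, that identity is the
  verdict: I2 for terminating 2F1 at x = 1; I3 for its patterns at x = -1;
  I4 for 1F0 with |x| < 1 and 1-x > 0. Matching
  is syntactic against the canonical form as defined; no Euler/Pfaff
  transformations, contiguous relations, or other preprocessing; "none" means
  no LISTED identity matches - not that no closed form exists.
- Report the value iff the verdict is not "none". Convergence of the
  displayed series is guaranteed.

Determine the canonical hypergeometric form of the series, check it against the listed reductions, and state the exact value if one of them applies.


x = -1/2 here; the reduced form reads 2F1, upper {-7, -2}, lower {-7/2}, C = 2/3. Verdict: terminating - the sum ends at index 2 because -2 is a negative integer; exact evaluation follows. Sum: 14/5.

Key step: with t_0 = 2/3, the constant factors (prefactor 2/3) combine into one prefactor.
Term ratio: r(k) = (-1/2) * (k-7) (k-2) / [(k-7/2) (k+1)] - rational in k. x = (-1/2); t_0 = 2/3; negate the roots.


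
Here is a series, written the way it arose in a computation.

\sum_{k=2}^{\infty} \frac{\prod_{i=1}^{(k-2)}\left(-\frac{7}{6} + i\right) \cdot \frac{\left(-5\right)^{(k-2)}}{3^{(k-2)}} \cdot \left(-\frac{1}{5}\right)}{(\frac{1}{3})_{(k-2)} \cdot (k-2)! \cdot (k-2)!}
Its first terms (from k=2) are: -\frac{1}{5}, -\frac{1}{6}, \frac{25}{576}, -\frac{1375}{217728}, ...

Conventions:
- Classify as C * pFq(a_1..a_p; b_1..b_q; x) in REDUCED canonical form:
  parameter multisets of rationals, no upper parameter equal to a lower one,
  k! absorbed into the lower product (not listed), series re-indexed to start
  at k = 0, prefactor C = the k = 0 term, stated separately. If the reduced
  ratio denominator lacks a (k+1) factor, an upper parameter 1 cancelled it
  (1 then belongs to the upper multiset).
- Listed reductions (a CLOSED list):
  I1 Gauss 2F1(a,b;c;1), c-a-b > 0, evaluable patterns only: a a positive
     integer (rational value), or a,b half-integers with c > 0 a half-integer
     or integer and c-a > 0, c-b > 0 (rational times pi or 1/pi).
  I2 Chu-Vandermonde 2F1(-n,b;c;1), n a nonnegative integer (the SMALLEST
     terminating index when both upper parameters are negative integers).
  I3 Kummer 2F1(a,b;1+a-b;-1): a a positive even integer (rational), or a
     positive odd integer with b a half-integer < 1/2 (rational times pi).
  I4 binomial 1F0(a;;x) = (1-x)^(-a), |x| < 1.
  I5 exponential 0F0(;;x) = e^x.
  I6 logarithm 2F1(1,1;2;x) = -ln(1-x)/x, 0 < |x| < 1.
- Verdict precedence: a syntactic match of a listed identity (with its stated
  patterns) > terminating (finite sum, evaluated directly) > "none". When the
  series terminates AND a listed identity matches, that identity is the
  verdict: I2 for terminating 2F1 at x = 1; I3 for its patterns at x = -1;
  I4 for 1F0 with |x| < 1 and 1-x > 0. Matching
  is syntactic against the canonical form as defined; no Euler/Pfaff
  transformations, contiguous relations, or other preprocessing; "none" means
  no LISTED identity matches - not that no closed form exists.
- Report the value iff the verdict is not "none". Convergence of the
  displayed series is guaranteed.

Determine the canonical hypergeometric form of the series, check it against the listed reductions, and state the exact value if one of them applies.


With C = -\frac{1}{5}: the canonical form is 1F2(-\frac{1}{6}; \frac{1}{3}, 1; -\frac{5}{3}). Verdict: none. A 1F2 with upper {-\frac{1}{6}} fits none of I1-I6 at x = -\frac{5}{3}; the sum runs forever.

Structural cue: x = -\frac{5}{3} and the running product (C = -1/5, x = -5/3) telescopes to a rising factorial.
Step ratio: r(k) = -\frac{5}{3} * (k-\frac{1}{6}) / [(k+\frac{1}{3}) (k+1) (k+1)] - rational in k, leading ratio -\frac{5}{3}; with t_0 = -\frac{1}{5}, classification follows.


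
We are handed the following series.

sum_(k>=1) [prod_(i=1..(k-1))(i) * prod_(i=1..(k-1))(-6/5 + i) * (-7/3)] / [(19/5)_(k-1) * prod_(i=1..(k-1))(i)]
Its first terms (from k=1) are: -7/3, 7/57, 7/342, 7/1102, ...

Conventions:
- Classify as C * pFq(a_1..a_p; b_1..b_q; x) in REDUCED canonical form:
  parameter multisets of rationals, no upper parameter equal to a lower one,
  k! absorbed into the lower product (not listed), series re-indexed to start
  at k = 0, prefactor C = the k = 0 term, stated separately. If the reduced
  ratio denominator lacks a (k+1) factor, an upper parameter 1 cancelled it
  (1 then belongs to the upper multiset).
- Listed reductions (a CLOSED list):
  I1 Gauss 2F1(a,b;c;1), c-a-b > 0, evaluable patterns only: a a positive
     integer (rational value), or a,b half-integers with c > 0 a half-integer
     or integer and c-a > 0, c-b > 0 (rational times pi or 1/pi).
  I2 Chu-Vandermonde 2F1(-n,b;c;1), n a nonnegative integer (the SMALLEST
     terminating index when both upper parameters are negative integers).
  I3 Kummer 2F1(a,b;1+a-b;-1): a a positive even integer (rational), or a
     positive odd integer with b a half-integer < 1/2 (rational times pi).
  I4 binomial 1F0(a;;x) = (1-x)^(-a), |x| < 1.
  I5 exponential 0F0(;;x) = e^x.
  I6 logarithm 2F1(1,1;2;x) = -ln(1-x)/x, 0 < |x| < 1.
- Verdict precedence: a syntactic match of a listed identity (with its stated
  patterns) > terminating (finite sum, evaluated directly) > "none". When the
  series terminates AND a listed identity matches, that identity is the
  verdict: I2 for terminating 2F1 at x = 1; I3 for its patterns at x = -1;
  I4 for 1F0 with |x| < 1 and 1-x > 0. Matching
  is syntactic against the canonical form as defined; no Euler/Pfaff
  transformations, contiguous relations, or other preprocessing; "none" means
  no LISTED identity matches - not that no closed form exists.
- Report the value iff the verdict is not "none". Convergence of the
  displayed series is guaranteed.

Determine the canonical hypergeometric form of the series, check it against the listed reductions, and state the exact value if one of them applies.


x = 1 here; the reduced form reads 2F1, upper {-1/5, 1}, lower {19/5}, C = -7/3. Verdict: Gauss (I1, integer-parameter pattern) fires (x = 1: the Gamma ratio telescopes since c-a-b = 3 > 0 and a = 1 in Z>0). Hence: -98/45.

The tell: with t_0 = -7/3, the running product (C = -7/3) telescopes to a rising factorial.
Ratio: r(k) = 1 * (k-1/5) (k+1) / [(k+19/5) (k+1)] - rational in k, leading ratio 1; with t_0 = -7/3, classification follows.


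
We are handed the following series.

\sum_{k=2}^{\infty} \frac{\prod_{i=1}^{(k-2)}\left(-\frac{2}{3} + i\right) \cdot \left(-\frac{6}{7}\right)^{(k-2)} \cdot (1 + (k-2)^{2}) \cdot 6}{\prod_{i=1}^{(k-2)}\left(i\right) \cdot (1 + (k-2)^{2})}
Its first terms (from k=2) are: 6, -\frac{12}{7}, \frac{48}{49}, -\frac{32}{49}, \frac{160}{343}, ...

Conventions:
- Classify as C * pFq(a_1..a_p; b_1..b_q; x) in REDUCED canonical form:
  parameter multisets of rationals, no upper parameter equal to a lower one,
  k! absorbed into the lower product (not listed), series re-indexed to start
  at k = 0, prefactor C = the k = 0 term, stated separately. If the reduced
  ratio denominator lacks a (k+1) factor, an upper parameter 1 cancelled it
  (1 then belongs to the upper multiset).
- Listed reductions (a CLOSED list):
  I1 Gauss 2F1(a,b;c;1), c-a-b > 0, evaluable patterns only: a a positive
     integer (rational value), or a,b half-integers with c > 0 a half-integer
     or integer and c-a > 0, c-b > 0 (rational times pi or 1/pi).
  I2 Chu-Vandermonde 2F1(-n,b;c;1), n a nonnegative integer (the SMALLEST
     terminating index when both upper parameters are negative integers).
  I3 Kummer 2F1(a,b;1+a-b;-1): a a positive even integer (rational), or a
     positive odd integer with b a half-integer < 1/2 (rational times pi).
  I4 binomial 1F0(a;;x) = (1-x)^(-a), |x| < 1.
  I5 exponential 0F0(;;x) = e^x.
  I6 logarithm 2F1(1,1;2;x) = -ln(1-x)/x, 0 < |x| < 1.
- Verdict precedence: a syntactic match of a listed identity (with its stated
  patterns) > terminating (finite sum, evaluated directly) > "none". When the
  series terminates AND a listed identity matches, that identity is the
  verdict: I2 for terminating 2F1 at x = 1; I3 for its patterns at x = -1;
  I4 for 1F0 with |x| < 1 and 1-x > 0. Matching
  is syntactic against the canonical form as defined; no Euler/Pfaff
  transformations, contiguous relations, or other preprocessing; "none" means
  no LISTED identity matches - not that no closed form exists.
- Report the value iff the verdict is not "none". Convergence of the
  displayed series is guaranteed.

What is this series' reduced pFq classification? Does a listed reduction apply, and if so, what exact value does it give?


At argument -\frac{6}{7}: a 1F0 with upper {\frac{1}{3}}, lower {-}, scaled by C = 6. Verdict: this is the binomial series (I4) (the 1F0 binomial series: exponent -1/3, x = -\frac{6}{7}). Its exact value is 6 \cdot \left(\frac{13}{7}\right)^{-\frac{1}{3}}.

Key observation: x = -\frac{6}{7} and striking the common factor k^2 + 1 reduces the term (prefactor 6).
Ratio: r(k) = -\frac{6}{7} * (k+\frac{1}{3}) / [(k+1)] - rational in k. x = -\frac{6}{7}; t_0 = 6; negate the roots.


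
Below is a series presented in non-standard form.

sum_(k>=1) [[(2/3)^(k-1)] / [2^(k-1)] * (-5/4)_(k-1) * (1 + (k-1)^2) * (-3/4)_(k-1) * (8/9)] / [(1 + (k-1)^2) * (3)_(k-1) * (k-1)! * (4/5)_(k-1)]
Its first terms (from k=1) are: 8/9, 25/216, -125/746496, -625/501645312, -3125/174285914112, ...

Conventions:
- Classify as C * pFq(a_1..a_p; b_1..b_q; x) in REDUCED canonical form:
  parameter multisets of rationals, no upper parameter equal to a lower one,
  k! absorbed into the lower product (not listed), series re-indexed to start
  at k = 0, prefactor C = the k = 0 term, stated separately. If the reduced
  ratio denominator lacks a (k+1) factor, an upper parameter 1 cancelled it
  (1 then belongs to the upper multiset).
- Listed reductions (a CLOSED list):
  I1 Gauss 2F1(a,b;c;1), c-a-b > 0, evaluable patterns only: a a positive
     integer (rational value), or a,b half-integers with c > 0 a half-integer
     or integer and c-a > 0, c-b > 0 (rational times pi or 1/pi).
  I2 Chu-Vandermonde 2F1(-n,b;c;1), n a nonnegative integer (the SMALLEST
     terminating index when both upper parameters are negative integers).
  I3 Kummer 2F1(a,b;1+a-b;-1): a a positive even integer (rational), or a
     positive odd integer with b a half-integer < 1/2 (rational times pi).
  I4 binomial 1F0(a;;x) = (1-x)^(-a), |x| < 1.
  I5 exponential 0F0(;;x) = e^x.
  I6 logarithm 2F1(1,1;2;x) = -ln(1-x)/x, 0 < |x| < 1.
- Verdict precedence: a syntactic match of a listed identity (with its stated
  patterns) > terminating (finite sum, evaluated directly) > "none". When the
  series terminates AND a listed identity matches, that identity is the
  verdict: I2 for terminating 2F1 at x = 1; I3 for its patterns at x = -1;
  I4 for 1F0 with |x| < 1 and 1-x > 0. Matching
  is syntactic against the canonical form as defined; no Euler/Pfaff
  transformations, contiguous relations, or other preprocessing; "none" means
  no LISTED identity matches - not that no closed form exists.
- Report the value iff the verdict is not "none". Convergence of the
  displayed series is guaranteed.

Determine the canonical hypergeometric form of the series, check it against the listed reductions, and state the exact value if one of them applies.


Canonical form: C = 8/9 times 2F2 with upper {-5/4, -3/4}, lower {4/5, 3}, x = 1/3. Verdict: none - this 2F2 at x = 1/3 matches no listed pattern, and upper {-5/4, -3/4} holds no stopper.

Structural cue: from the first term 8/9: the two k-th powers (C = 8/9, x = 1/3) combine into one argument.
Step ratio: r(k) = (1/3) * (k-5/4) (k-3/4) / [(k+4/5) (k+3) (k+1)] - poly over poly, x = (1/3) from leading terms; C = 8/9 at k = 0.


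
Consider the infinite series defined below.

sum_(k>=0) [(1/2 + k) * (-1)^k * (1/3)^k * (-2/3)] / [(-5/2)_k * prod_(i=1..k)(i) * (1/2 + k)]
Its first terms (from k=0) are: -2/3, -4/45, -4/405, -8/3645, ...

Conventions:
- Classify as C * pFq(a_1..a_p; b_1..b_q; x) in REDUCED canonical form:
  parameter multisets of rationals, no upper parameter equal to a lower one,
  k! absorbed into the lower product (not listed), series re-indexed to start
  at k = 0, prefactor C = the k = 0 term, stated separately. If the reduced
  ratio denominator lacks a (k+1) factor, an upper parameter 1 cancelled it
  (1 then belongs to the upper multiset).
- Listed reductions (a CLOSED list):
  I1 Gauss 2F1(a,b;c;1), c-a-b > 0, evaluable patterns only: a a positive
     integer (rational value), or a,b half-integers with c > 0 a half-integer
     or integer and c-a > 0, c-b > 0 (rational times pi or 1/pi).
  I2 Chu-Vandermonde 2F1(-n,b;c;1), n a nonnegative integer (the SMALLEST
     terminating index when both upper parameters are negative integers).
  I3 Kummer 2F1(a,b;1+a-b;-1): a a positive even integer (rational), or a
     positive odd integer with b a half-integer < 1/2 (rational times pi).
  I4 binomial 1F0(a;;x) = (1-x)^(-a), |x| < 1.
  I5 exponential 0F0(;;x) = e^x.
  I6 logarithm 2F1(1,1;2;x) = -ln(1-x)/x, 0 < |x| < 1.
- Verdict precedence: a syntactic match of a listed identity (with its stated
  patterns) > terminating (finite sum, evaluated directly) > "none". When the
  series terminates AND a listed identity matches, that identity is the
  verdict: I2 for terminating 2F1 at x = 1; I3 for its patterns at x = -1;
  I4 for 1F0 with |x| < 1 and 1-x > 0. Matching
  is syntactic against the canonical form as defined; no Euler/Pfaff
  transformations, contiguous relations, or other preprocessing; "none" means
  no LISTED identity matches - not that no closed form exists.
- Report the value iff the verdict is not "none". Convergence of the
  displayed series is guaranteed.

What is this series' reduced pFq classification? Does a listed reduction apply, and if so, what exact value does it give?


Canonical form: C = -2/3 times 0F1 with upper {-}, lower {-5/2}, x = -1/3. Verdict: none (x = -1/3): each listed identity misses the multisets {-} ; {-5/2}.

Key observation: with t_0 = -2/3, the (-1)^k factor (C = -2/3) folds into the argument's sign.
Term ratio: r(k) = (-1/3) * 1 / [(k-5/2) (k+1)] ; factor over Q: parameters, x = (-1/3), and C = -2/3.
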